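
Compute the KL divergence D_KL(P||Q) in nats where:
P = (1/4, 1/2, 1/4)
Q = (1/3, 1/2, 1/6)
0.0294 nats

KL divergence: D_KL(P||Q) = Σ p(x) log(p(x)/q(x))

Computing term by term:
  x=0: 1/4 × log_e[(1/4)/(1/3)] = 1/4 × -0.2877 = -0.0719
  x=1: 1/2 × log_e[(1/2)/(1/2)] = 1/2 × 0.0000 = 0.0000
  x=2: 1/4 × log_e[(1/4)/(1/6)] = 1/4 × 0.4055 = 0.1014

D_KL(P||Q) = 0.0294 nats

Note: KL divergence is always non-negative and equals 0 iff P = Q.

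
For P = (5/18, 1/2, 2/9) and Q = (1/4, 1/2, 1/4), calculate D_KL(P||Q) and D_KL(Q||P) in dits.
D_KL(P||Q) = 0.0013, D_KL(Q||P) = 0.0013

KL divergence is not symmetric: D_KL(P||Q) ≠ D_KL(Q||P) in general.

D_KL(P||Q) = 0.0013 dits
D_KL(Q||P) = 0.0013 dits

In this case they happen to be equal (to 4 decimal places).

This asymmetry is why KL divergence is not a true distance metric.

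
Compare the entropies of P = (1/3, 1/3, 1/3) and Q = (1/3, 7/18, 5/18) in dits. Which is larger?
P

Computing entropies in dits:
H(P) = 0.4771
H(Q) = 0.4731

Distribution P has higher entropy.

Intuition: The distribution closer to uniform (more spread out) has higher entropy.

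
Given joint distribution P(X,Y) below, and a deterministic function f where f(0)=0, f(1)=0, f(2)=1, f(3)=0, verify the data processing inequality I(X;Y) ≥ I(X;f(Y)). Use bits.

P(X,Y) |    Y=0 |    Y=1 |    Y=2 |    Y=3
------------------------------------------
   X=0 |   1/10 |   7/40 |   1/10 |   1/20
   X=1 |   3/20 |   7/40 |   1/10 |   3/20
I(X;Y) = 0.0287, I(X;f(Y)) = 0.0041, inequality holds: 0.0287 ≥ 0.0041

Data Processing Inequality: For any Markov chain X → Y → Z, we have I(X;Y) ≥ I(X;Z).

Here Z = f(Y) is a deterministic function of Y, forming X → Y → Z.

Original I(X;Y) = 0.0287 bits

After applying f:
P(X,Z) where Z=f(Y):
- P(X,Z=0) = P(X,Y=0) + P(X,Y=1) + P(X,Y=3)
- P(X,Z=1) = P(X,Y=2)

I(X;Z) = I(X;f(Y)) = 0.0041 bits

Verification: 0.0287 ≥ 0.0041 ✓

Information cannot be created by processing; the function f can only lose information about X.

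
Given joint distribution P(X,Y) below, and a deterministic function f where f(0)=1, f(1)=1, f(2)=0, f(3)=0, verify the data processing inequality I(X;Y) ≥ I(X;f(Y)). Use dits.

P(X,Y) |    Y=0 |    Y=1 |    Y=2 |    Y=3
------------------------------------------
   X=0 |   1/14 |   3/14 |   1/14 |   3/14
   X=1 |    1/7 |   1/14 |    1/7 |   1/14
I(X;Y) = 0.0386, I(X;f(Y)) = 0.0000, inequality holds: 0.0386 ≥ 0.0000

Data Processing Inequality: For any Markov chain X → Y → Z, we have I(X;Y) ≥ I(X;Z).

Here Z = f(Y) is a deterministic function of Y, forming X → Y → Z.

Original I(X;Y) = 0.0386 dits

After applying f:
P(X,Z) where Z=f(Y):
- P(X,Z=0) = P(X,Y=2) + P(X,Y=3)
- P(X,Z=1) = P(X,Y=0) + P(X,Y=1)

I(X;Z) = I(X;f(Y)) = 0.0000 dits

Verification: 0.0386 ≥ 0.0000 ✓

Information cannot be created by processing; the function f can only lose information about X.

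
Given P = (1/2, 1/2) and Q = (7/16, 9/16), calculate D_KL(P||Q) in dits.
0.0034 dits

KL divergence: D_KL(P||Q) = Σ p(x) log(p(x)/q(x))

Computing term by term:
  x=0: 1/2 × log_10[(1/2)/(7/16)] = 1/2 × 0.0580 = 0.0290
  x=1: 1/2 × log_10[(1/2)/(9/16)] = 1/2 × -0.0512 = -0.0256

D_KL(P||Q) = 0.0034 dits

Note: KL divergence is always non-negative and equals 0 iff P = Q.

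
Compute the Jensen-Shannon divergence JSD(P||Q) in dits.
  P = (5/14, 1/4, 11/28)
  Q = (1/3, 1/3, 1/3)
0.0019 dits

Jensen-Shannon divergence is:
JSD(P||Q) = 0.5 × D_KL(P||M) + 0.5 × D_KL(Q||M)
where M = 0.5 × (P + Q) is the mixture distribution.

M = 0.5 × (5/14, 1/4, 11/28) + 0.5 × (1/3, 1/3, 1/3) = (0.345238, 7/24, 0.363095)

D_KL(P||M) = 0.0020 dits
D_KL(Q||M) = 0.0019 dits

JSD(P||Q) = 0.5 × 0.0020 + 0.5 × 0.0019 = 0.0019 dits

Unlike KL divergence, JSD is symmetric and bounded: 0 ≤ JSD ≤ log(2).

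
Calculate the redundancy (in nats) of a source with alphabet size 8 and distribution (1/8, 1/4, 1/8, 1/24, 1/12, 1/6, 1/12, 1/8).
0.1079 nats

Redundancy measures how far a source is from maximum entropy:
R = H_max - H(X)

Maximum entropy for 8 symbols: H_max = log_e(8) = 2.0794 nats
Actual entropy: H(X) = 1.9716 nats
Redundancy: R = 2.0794 - 1.9716 = 0.1079 nats

This redundancy represents potential for compression: the source could be compressed by 0.1079 nats per symbol.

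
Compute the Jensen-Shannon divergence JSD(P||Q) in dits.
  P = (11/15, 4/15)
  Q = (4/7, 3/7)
0.0063 dits

Jensen-Shannon divergence is:
JSD(P||Q) = 0.5 × D_KL(P||M) + 0.5 × D_KL(Q||M)
where M = 0.5 × (P + Q) is the mixture distribution.

M = 0.5 × (11/15, 4/15) + 0.5 × (4/7, 3/7) = (0.652381, 0.347619)

D_KL(P||M) = 0.0066 dits
D_KL(Q||M) = 0.0061 dits

JSD(P||Q) = 0.5 × 0.0066 + 0.5 × 0.0061 = 0.0063 dits

Unlike KL divergence, JSD is symmetric and bounded: 0 ≤ JSD ≤ log(2).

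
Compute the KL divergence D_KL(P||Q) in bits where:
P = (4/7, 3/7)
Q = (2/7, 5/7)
0.2556 bits

KL divergence: D_KL(P||Q) = Σ p(x) log(p(x)/q(x))

Computing term by term:
  x=0: 4/7 × log_2[(4/7)/(2/7)] = 4/7 × 1.0000 = 0.5714
  x=1: 3/7 × log_2[(3/7)/(5/7)] = 3/7 × -0.7370 = -0.3158

D_KL(P||Q) = 0.2556 bits

Note: KL divergence is always non-negative and equals 0 iff P = Q.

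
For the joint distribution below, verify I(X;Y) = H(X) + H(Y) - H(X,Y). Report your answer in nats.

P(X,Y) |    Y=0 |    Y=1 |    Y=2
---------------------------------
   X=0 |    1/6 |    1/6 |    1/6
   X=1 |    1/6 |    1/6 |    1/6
I(X;Y) = 0.0000 nats

Mutual information has multiple equivalent forms:
- I(X;Y) = H(X) - H(X|Y)
- I(X;Y) = H(Y) - H(Y|X)
- I(X;Y) = H(X) + H(Y) - H(X,Y)

Computing all quantities:
H(X) = 0.6931, H(Y) = 1.0986, H(X,Y) = 1.7918
H(X|Y) = 0.6931, H(Y|X) = 1.0986

Verification:
H(X) - H(X|Y) = 0.6931 - 0.6931 = 0.0000
H(Y) - H(Y|X) = 1.0986 - 1.0986 = 0.0000
H(X) + H(Y) - H(X,Y) = 0.6931 + 1.0986 - 1.7918 = 0.0000

All forms give I(X;Y) = 0.0000 nats. ✓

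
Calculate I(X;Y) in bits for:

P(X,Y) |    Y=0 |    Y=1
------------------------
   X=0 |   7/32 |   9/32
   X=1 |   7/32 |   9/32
0.0000 bits

Mutual information: I(X;Y) = H(X) + H(Y) - H(X,Y)

Marginals:
P(X) = (1/2, 1/2), H(X) = 1.0000 bits
P(Y) = (7/16, 9/16), H(Y) = 0.9887 bits

Joint entropy: H(X,Y) = 1.9887 bits

I(X;Y) = 1.0000 + 0.9887 - 1.9887 = 0.0000 bits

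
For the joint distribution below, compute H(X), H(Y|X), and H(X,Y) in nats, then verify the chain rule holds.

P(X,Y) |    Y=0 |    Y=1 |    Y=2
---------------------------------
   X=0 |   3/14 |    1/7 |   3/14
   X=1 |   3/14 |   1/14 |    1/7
H(X,Y) = 1.7348, H(X) = 0.6829, H(Y|X) = 1.0519 (all in nats)

Chain rule: H(X,Y) = H(X) + H(Y|X)

Left side — joint entropy directly:
H(X,Y) = -Σ p(x,y) log p(x,y) = 1.7348 nats

Right side — compute H(Y|X) from the conditional distributions:
P(X) = (4/7, 3/7), so H(X) = 0.6829 nats
H(Y|X) = Σ_x P(X=x) · H(Y|X=x):
  P(Y|X=0) = (3/8, 1/4, 3/8), H(Y|X=0) = 1.0822, weight P(X=0) = 4/7
  P(Y|X=1) = (1/2, 1/6, 1/3), H(Y|X=1) = 1.0114, weight P(X=1) = 3/7
H(Y|X) = 1.0519 nats

H(X) + H(Y|X) = 0.6829 + 1.0519 = 1.7348 nats

Both sides equal 1.7348 nats. ✓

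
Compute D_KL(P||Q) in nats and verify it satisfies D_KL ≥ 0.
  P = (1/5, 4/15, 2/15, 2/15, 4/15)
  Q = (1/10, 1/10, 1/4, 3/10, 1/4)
0.2255 nats

KL divergence satisfies the Gibbs inequality: D_KL(P||Q) ≥ 0 for all distributions P, Q.

D_KL(P||Q) = Σ p(x) log(p(x)/q(x))
Term by term:
  x=0: 1/5 × log_e[(1/5)/(1/10)] = 0.1386
  x=1: 4/15 × log_e[(4/15)/(1/10)] = 0.2616
  x=2: 2/15 × log_e[(2/15)/(1/4)] = -0.0838
  x=3: 2/15 × log_e[(2/15)/(3/10)] = -0.1081
  x=4: 4/15 × log_e[(4/15)/(1/4)] = 0.0172
D_KL(P||Q) = 0.2255 nats

D_KL(P||Q) = 0.2255 ≥ 0 ✓

This non-negativity is a fundamental property: relative entropy cannot be negative because it measures how different Q is from P.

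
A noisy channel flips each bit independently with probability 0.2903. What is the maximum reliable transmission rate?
0.1309 bits

For a binary symmetric channel (BSC) with error probability p:
Capacity C = 1 - H(p) bits per symbol

where H(p) = -p log₂(p) - (1-p) log₂(1-p) is the binary entropy function.

H(0.2903) = 0.8691 bits
C = 1 - 0.8691 = 0.1309 bits per symbol

This means we can reliably transmit up to 0.1309 bits of information per channel use.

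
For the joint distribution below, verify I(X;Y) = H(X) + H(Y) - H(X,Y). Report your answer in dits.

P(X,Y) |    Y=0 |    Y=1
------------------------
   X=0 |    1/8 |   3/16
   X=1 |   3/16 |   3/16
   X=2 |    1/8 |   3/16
I(X;Y) = 0.0021 dits

Mutual information has multiple equivalent forms:
- I(X;Y) = H(X) - H(X|Y)
- I(X;Y) = H(Y) - H(Y|X)
- I(X;Y) = H(X) + H(Y) - H(X,Y)

Computing all quantities:
H(X) = 0.4755, H(Y) = 0.2976, H(X,Y) = 0.7710
H(X|Y) = 0.4734, H(Y|X) = 0.2956

Verification:
H(X) - H(X|Y) = 0.4755 - 0.4734 = 0.0021
H(Y) - H(Y|X) = 0.2976 - 0.2956 = 0.0021
H(X) + H(Y) - H(X,Y) = 0.4755 + 0.2976 - 0.7710 = 0.0021

All forms give I(X;Y) = 0.0021 dits. ✓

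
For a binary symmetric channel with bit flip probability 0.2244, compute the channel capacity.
0.2319 bits

For a binary symmetric channel (BSC) with error probability p:
Capacity C = 1 - H(p) bits per symbol

where H(p) = -p log₂(p) - (1-p) log₂(1-p) is the binary entropy function.

H(0.2244) = 0.7681 bits
C = 1 - 0.7681 = 0.2319 bits per symbol

This means we can reliably transmit up to 0.2319 bits of information per channel use.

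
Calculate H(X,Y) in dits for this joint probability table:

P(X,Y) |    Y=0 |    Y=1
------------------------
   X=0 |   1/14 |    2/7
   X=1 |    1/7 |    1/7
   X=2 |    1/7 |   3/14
0.7429 dits

Joint entropy is H(X,Y) = -Σ_{x,y} p(x,y) log p(x,y).

Summing over all non-zero entries:
H(X,Y) = -[1/14·log_10(1/14) + 2/7·log_10(2/7) + 1/7·log_10(1/7) + 1/7·log_10(1/7) + 1/7·log_10(1/7) + 3/14·log_10(3/14)]
H(X,Y) = 0.7429 dits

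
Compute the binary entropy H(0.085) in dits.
0.1263 dits

The binary entropy function is:
H(p) = -p log(p) - (1-p) log(1-p)

H(0.085) = -0.085 × log_10(0.085) - 0.915 × log_10(0.915)
H(0.085) = 0.1263 dits

Note: Binary entropy is maximized at p=0.5 (H=1 bit) and minimized at p=0 or p=1 (H=0).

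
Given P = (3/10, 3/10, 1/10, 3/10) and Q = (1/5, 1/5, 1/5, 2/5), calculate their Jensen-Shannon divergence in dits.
0.0096 dits

Jensen-Shannon divergence is:
JSD(P||Q) = 0.5 × D_KL(P||M) + 0.5 × D_KL(Q||M)
where M = 0.5 × (P + Q) is the mixture distribution.

M = 0.5 × (3/10, 3/10, 1/10, 3/10) + 0.5 × (1/5, 1/5, 1/5, 2/5) = (1/4, 1/4, 3/20, 7/20)

D_KL(P||M) = 0.0098 dits
D_KL(Q||M) = 0.0094 dits

JSD(P||Q) = 0.5 × 0.0098 + 0.5 × 0.0094 = 0.0096 dits

Unlike KL divergence, JSD is symmetric and bounded: 0 ≤ JSD ≤ log(2).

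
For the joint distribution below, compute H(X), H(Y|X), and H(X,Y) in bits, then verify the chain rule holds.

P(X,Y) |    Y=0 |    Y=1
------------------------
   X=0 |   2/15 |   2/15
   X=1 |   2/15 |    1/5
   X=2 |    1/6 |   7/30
H(X,Y) = 2.5479, H(X) = 1.5656, H(Y|X) = 0.9823 (all in bits)

Chain rule: H(X,Y) = H(X) + H(Y|X)

Left side — joint entropy directly:
H(X,Y) = -Σ p(x,y) log p(x,y) = 2.5479 bits

Right side — compute H(Y|X) from the conditional distributions:
P(X) = (4/15, 1/3, 2/5), so H(X) = 1.5656 bits
H(Y|X) = Σ_x P(X=x) · H(Y|X=x):
  P(Y|X=0) = (1/2, 1/2), H(Y|X=0) = 1.0000, weight P(X=0) = 4/15
  P(Y|X=1) = (2/5, 3/5), H(Y|X=1) = 0.9710, weight P(X=1) = 1/3
  P(Y|X=2) = (5/12, 7/12), H(Y|X=2) = 0.9799, weight P(X=2) = 2/5
H(Y|X) = 0.9823 bits

H(X) + H(Y|X) = 1.5656 + 0.9823 = 2.5479 bits

Both sides equal 2.5479 bits. ✓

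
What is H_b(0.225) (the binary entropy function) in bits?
0.7692 bits

The binary entropy function is:
H(p) = -p log(p) - (1-p) log(1-p)

H(0.225) = -0.225 × log_2(0.225) - 0.775 × log_2(0.775)
H(0.225) = 0.7692 bits

Note: Binary entropy is maximized at p=0.5 (H=1 bit) and minimized at p=0 or p=1 (H=0).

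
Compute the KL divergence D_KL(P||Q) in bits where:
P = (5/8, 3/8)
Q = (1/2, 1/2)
0.0456 bits

KL divergence: D_KL(P||Q) = Σ p(x) log(p(x)/q(x))

Computing term by term:
  x=0: 5/8 × log_2[(5/8)/(1/2)] = 5/8 × 0.3219 = 0.2012
  x=1: 3/8 × log_2[(3/8)/(1/2)] = 3/8 × -0.4150 = -0.1556

D_KL(P||Q) = 0.0456 bits

Note: KL divergence is always non-negative and equals 0 iff P = Q.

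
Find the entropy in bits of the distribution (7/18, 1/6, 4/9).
1.4807 bits

Shannon entropy is H(X) = -Σ p(x) log p(x).

For P = (7/18, 1/6, 4/9):
H = -7/18 × log_2(7/18) -1/6 × log_2(1/6) -4/9 × log_2(4/9)
H = 1.4807 bits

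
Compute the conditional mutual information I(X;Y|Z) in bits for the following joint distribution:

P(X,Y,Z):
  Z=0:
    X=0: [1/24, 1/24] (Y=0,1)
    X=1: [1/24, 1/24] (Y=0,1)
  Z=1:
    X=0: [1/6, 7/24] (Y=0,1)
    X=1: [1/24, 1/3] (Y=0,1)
0.0539 bits

Conditional mutual information: I(X;Y|Z) = H(X|Z) + H(Y|Z) - H(X,Y|Z)

H(Z) = 0.6500
H(X,Z) = 1.6440 → H(X|Z) = 0.9940
H(Y,Z) = 1.4928 → H(Y|Z) = 0.8427
H(X,Y,Z) = 2.4328 → H(X,Y|Z) = 1.7828

I(X;Y|Z) = 0.9940 + 0.8427 - 1.7828 = 0.0539 bits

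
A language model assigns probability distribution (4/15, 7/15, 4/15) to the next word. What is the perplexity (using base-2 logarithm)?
2.8881

Perplexity is 2^H (or exp(H) for natural log).

First, H = -Σ p log p = 1.5301 bits
Perplexity = 2^1.5301 = 2.8881

Interpretation: The model's uncertainty is equivalent to choosing uniformly among 2.9 options.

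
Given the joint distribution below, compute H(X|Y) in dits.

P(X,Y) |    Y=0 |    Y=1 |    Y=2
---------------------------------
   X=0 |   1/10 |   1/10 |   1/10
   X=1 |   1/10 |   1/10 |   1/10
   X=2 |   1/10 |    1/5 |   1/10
0.4669 dits

Using the chain rule: H(X|Y) = H(X,Y) - H(Y)

First, compute H(X,Y) = 0.9398 dits

Marginal P(Y) = (3/10, 2/5, 3/10)
H(Y) = 0.4729 dits

H(X|Y) = H(X,Y) - H(Y) = 0.9398 - 0.4729 = 0.4669 dits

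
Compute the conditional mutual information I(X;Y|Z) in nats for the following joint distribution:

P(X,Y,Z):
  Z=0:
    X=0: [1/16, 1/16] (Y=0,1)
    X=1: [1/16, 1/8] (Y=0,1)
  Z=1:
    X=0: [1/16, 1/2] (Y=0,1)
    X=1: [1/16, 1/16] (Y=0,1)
0.0474 nats

Conditional mutual information: I(X;Y|Z) = H(X|Z) + H(Y|Z) - H(X,Y|Z)

H(Z) = 0.6211
H(X,Z) = 1.1574 → H(X|Z) = 0.5363
H(Y,Z) = 1.1574 → H(Y|Z) = 0.5363
H(X,Y,Z) = 1.6462 → H(X,Y|Z) = 1.0251

I(X;Y|Z) = 0.5363 + 0.5363 - 1.0251 = 0.0474 nats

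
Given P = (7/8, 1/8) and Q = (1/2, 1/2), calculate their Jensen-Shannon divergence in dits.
0.0374 dits

Jensen-Shannon divergence is:
JSD(P||Q) = 0.5 × D_KL(P||M) + 0.5 × D_KL(Q||M)
where M = 0.5 × (P + Q) is the mixture distribution.

M = 0.5 × (7/8, 1/8) + 0.5 × (1/2, 1/2) = (11/16, 5/16)

D_KL(P||M) = 0.0419 dits
D_KL(Q||M) = 0.0329 dits

JSD(P||Q) = 0.5 × 0.0419 + 0.5 × 0.0329 = 0.0374 dits

Unlike KL divergence, JSD is symmetric and bounded: 0 ≤ JSD ≤ log(2).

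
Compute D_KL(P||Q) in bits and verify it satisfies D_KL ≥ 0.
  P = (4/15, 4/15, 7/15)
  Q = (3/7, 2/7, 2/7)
0.1212 bits

KL divergence satisfies the Gibbs inequality: D_KL(P||Q) ≥ 0 for all distributions P, Q.

D_KL(P||Q) = Σ p(x) log(p(x)/q(x))
Term by term:
  x=0: 4/15 × log_2[(4/15)/(3/7)] = -0.1825
  x=1: 4/15 × log_2[(4/15)/(2/7)] = -0.0265
  x=2: 7/15 × log_2[(7/15)/(2/7)] = 0.3303
D_KL(P||Q) = 0.1212 bits

D_KL(P||Q) = 0.1212 ≥ 0 ✓

This non-negativity is a fundamental property: relative entropy cannot be negative because it measures how different Q is from P.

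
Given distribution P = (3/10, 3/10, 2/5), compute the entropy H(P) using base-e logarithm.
1.0889 nats

Shannon entropy is H(X) = -Σ p(x) log p(x).

For P = (3/10, 3/10, 2/5):
H = -3/10 × log_e(3/10) -3/10 × log_e(3/10) -2/5 × log_e(2/5)
H = 1.0889 nats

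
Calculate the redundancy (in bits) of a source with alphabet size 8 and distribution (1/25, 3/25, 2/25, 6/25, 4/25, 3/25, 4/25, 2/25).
0.1569 bits

Redundancy measures how far a source is from maximum entropy:
R = H_max - H(X)

Maximum entropy for 8 symbols: H_max = log_2(8) = 3.0000 bits
Actual entropy: H(X) = 2.8431 bits
Redundancy: R = 3.0000 - 2.8431 = 0.1569 bits

This redundancy represents potential for compression: the source could be compressed by 0.1569 bits per symbol.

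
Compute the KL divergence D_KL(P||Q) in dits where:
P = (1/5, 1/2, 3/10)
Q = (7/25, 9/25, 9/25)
0.0184 dits

KL divergence: D_KL(P||Q) = Σ p(x) log(p(x)/q(x))

Computing term by term:
  x=0: 1/5 × log_10[(1/5)/(7/25)] = 1/5 × -0.1461 = -0.0292
  x=1: 1/2 × log_10[(1/2)/(9/25)] = 1/2 × 0.1427 = 0.0713
  x=2: 3/10 × log_10[(3/10)/(9/25)] = 3/10 × -0.0792 = -0.0238

D_KL(P||Q) = 0.0184 dits

Note: KL divergence is always non-negative and equals 0 iff P = Q.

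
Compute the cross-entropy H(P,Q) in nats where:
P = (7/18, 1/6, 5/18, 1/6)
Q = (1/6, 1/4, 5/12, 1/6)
1.4697 nats

Cross-entropy: H(P,Q) = -Σ p(x) log q(x)

Alternatively: H(P,Q) = H(P) + D_KL(P||Q)
H(P) = 1.3204 nats
D_KL(P||Q) = 0.1493 nats

H(P,Q) = 1.3204 + 0.1493 = 1.4697 nats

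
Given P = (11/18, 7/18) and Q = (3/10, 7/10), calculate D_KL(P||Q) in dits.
0.0896 dits

KL divergence: D_KL(P||Q) = Σ p(x) log(p(x)/q(x))

Computing term by term:
  x=0: 11/18 × log_10[(11/18)/(3/10)] = 11/18 × 0.3090 = 0.1888
  x=1: 7/18 × log_10[(7/18)/(7/10)] = 7/18 × -0.2553 = -0.0993

D_KL(P||Q) = 0.0896 dits

Note: KL divergence is always non-negative and equals 0 iff P = Q.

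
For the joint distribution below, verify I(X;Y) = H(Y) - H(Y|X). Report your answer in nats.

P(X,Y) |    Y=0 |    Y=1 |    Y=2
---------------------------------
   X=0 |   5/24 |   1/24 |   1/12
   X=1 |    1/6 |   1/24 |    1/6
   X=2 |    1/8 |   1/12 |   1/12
I(X;Y) = 0.0348 nats

Mutual information has multiple equivalent forms:
- I(X;Y) = H(X) - H(X|Y)
- I(X;Y) = H(Y) - H(Y|X)
- I(X;Y) = H(X) + H(Y) - H(X,Y)

Computing all quantities:
H(X) = 1.0934, H(Y) = 1.0114, H(X,Y) = 2.0700
H(X|Y) = 1.0586, H(Y|X) = 0.9767

Verification:
H(X) - H(X|Y) = 1.0934 - 1.0586 = 0.0348
H(Y) - H(Y|X) = 1.0114 - 0.9767 = 0.0348
H(X) + H(Y) - H(X,Y) = 1.0934 + 1.0114 - 2.0700 = 0.0348

All forms give I(X;Y) = 0.0348 nats. ✓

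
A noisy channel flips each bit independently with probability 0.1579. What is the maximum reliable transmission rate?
0.3707 bits

For a binary symmetric channel (BSC) with error probability p:
Capacity C = 1 - H(p) bits per symbol

where H(p) = -p log₂(p) - (1-p) log₂(1-p) is the binary entropy function.

H(0.1579) = 0.6293 bits
C = 1 - 0.6293 = 0.3707 bits per symbol

This means we can reliably transmit up to 0.3707 bits of information per channel use.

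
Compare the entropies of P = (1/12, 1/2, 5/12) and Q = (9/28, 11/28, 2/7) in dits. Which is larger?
Q

Computing entropies in dits:
H(P) = 0.3989
H(Q) = 0.4733

Distribution Q has higher entropy.

Intuition: The distribution closer to uniform (more spread out) has higher entropy.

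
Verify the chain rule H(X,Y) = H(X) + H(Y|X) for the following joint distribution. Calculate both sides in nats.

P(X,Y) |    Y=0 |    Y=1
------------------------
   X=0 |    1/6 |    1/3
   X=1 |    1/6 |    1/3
H(X,Y) = 1.3297, H(X) = 0.6931, H(Y|X) = 0.6365 (all in nats)

Chain rule: H(X,Y) = H(X) + H(Y|X)

Left side — joint entropy directly:
H(X,Y) = -Σ p(x,y) log p(x,y) = 1.3297 nats

Right side — compute H(Y|X) from the conditional distributions:
P(X) = (1/2, 1/2), so H(X) = 0.6931 nats
H(Y|X) = Σ_x P(X=x) · H(Y|X=x):
  P(Y|X=0) = (1/3, 2/3), H(Y|X=0) = 0.6365, weight P(X=0) = 1/2
  P(Y|X=1) = (1/3, 2/3), H(Y|X=1) = 0.6365, weight P(X=1) = 1/2
H(Y|X) = 0.6365 nats

H(X) + H(Y|X) = 0.6931 + 0.6365 = 1.3297 nats

Both sides equal 1.3297 nats. ✓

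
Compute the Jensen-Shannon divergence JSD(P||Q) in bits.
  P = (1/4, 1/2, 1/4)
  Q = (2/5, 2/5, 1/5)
0.0186 bits

Jensen-Shannon divergence is:
JSD(P||Q) = 0.5 × D_KL(P||M) + 0.5 × D_KL(Q||M)
where M = 0.5 × (P + Q) is the mixture distribution.

M = 0.5 × (1/4, 1/2, 1/4) + 0.5 × (2/5, 2/5, 1/5) = (13/40, 9/20, 9/40)

D_KL(P||M) = 0.0194 bits
D_KL(Q||M) = 0.0179 bits

JSD(P||Q) = 0.5 × 0.0194 + 0.5 × 0.0179 = 0.0186 bits

Unlike KL divergence, JSD is symmetric and bounded: 0 ≤ JSD ≤ log(2).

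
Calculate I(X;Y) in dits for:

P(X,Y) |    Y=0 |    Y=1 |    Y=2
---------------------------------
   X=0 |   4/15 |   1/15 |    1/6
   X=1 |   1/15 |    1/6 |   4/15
0.0426 dits

Mutual information: I(X;Y) = H(X) + H(Y) - H(X,Y)

Marginals:
P(X) = (1/2, 1/2), H(X) = 0.3010 dits
P(Y) = (1/3, 7/30, 13/30), H(Y) = 0.4639 dits

Joint entropy: H(X,Y) = 0.7223 dits

I(X;Y) = 0.3010 + 0.4639 - 0.7223 = 0.0426 dits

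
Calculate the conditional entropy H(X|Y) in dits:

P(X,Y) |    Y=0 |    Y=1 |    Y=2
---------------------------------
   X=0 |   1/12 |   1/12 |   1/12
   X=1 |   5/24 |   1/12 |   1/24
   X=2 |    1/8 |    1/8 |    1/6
0.4441 dits

Using the chain rule: H(X|Y) = H(X,Y) - H(Y)

First, compute H(X,Y) = 0.9146 dits

Marginal P(Y) = (5/12, 7/24, 7/24)
H(Y) = 0.4706 dits

H(X|Y) = H(X,Y) - H(Y) = 0.9146 - 0.4706 = 0.4441 dits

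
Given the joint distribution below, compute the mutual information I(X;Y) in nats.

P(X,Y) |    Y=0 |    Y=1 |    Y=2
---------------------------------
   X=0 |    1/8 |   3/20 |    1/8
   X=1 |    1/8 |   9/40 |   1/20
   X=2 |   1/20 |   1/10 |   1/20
0.0257 nats

Mutual information: I(X;Y) = H(X) + H(Y) - H(X,Y)

Marginals:
P(X) = (2/5, 2/5, 1/5), H(X) = 1.0549 nats
P(Y) = (3/10, 19/40, 9/40), H(Y) = 1.0504 nats

Joint entropy: H(X,Y) = 2.0796 nats

I(X;Y) = 1.0549 + 1.0504 - 2.0796 = 0.0257 nats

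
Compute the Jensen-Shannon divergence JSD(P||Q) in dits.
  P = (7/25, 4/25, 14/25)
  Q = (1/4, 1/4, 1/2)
0.0027 dits

Jensen-Shannon divergence is:
JSD(P||Q) = 0.5 × D_KL(P||M) + 0.5 × D_KL(Q||M)
where M = 0.5 × (P + Q) is the mixture distribution.

M = 0.5 × (7/25, 4/25, 14/25) + 0.5 × (1/4, 1/4, 1/2) = (0.265, 0.205, 0.53)

D_KL(P||M) = 0.0029 dits
D_KL(Q||M) = 0.0026 dits

JSD(P||Q) = 0.5 × 0.0029 + 0.5 × 0.0026 = 0.0027 dits

Unlike KL divergence, JSD is symmetric and bounded: 0 ≤ JSD ≤ log(2).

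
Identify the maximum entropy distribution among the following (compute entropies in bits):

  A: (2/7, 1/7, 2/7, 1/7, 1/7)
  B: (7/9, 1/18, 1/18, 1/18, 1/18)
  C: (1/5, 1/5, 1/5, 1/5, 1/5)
C

For a discrete distribution over n outcomes, entropy is maximized by the uniform distribution.

Computing entropies:
H(A) = 2.2359 bits
H(B) = 1.2086 bits
H(C) = 2.3219 bits

The uniform distribution (where all probabilities equal 1/5) achieves the maximum entropy of log_2(5) = 2.3219 bits.

Distribution C has the highest entropy.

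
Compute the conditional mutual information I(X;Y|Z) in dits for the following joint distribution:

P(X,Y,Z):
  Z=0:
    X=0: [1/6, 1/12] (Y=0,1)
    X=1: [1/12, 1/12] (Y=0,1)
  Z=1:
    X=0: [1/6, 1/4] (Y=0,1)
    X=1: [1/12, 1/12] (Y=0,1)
0.0036 dits

Conditional mutual information: I(X;Y|Z) = H(X|Z) + H(Y|Z) - H(X,Y|Z)

H(Z) = 0.2950
H(X,Z) = 0.5683 → H(X|Z) = 0.2734
H(Y,Z) = 0.5898 → H(Y|Z) = 0.2948
H(X,Y,Z) = 0.8596 → H(X,Y|Z) = 0.5646

I(X;Y|Z) = 0.2734 + 0.2948 - 0.5646 = 0.0036 dits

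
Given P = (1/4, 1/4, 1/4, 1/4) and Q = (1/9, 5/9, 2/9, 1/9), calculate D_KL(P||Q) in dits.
0.1022 dits

KL divergence: D_KL(P||Q) = Σ p(x) log(p(x)/q(x))

Computing term by term:
  x=0: 1/4 × log_10[(1/4)/(1/9)] = 1/4 × 0.3522 = 0.0880
  x=1: 1/4 × log_10[(1/4)/(5/9)] = 1/4 × -0.3468 = -0.0867
  x=2: 1/4 × log_10[(1/4)/(2/9)] = 1/4 × 0.0512 = 0.0128
  x=3: 1/4 × log_10[(1/4)/(1/9)] = 1/4 × 0.3522 = 0.0880

D_KL(P||Q) = 0.1022 dits

Note: KL divergence is always non-negative and equals 0 iff P = Q.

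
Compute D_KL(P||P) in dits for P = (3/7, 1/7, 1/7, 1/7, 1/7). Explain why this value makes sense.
0.0000 dits

KL divergence satisfies the Gibbs inequality: D_KL(P||Q) ≥ 0 for all distributions P, Q.

D_KL(P||Q) = Σ p(x) log(p(x)/q(x))
Each term is p(x) × log_10(p(x)/p(x)) = p(x) × log_10(1) = 0, so the sum is 0.
D_KL(P||Q) = 0.0000 dits

When P = Q, the KL divergence is exactly 0, as there is no 'divergence' between identical distributions.

This non-negativity is a fundamental property: relative entropy cannot be negative because it measures how different Q is from P.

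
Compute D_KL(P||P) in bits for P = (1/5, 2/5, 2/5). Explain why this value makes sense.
0.0000 bits

KL divergence satisfies the Gibbs inequality: D_KL(P||Q) ≥ 0 for all distributions P, Q.

D_KL(P||Q) = Σ p(x) log(p(x)/q(x))
Each term is p(x) × log_2(p(x)/p(x)) = p(x) × log_2(1) = 0, so the sum is 0.
D_KL(P||Q) = 0.0000 bits

When P = Q, the KL divergence is exactly 0, as there is no 'divergence' between identical distributions.

This non-negativity is a fundamental property: relative entropy cannot be negative because it measures how different Q is from P.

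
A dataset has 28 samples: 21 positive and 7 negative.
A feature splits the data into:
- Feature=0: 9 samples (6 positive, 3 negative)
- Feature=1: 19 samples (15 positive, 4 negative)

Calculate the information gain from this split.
0.0123 bits

Information Gain = H(Y) - H(Y|Feature)

Before split:
P(positive) = 21/28 = 0.7500
H(Y) = 0.8113 bits

After split:
Feature=0: H = 0.9183 bits (weight = 9/28)
Feature=1: H = 0.7425 bits (weight = 19/28)
H(Y|Feature) = (9/28)×0.9183 + (19/28)×0.7425 = 0.7990 bits

Information Gain = 0.8113 - 0.7990 = 0.0123 bits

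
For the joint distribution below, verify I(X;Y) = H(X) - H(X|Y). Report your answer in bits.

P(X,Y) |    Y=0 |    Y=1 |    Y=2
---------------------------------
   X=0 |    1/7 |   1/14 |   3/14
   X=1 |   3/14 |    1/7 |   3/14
I(X;Y) = 0.0131 bits

Mutual information has multiple equivalent forms:
- I(X;Y) = H(X) - H(X|Y)
- I(X;Y) = H(Y) - H(Y|X)
- I(X;Y) = H(X) + H(Y) - H(X,Y)

Computing all quantities:
H(X) = 0.9852, H(Y) = 1.5306, H(X,Y) = 2.5027
H(X|Y) = 0.9721, H(Y|X) = 1.5175

Verification:
H(X) - H(X|Y) = 0.9852 - 0.9721 = 0.0131
H(Y) - H(Y|X) = 1.5306 - 1.5175 = 0.0131
H(X) + H(Y) - H(X,Y) = 0.9852 + 1.5306 - 2.5027 = 0.0131

All forms give I(X;Y) = 0.0131 bits. ✓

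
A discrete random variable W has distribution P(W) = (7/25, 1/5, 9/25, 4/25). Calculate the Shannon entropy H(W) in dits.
0.5817 dits

Shannon entropy is H(X) = -Σ p(x) log p(x).

For P = (7/25, 1/5, 9/25, 4/25):
H = -7/25 × log_10(7/25) -1/5 × log_10(1/5) -9/25 × log_10(9/25) -4/25 × log_10(4/25)
H = 0.5817 dits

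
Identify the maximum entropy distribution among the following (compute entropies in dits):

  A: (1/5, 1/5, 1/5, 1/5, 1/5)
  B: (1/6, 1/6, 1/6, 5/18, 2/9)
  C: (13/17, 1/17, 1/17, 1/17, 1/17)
A

For a discrete distribution over n outcomes, entropy is maximized by the uniform distribution.

Computing entropies:
H(A) = 0.6990 dits
H(B) = 0.6888 dits
H(C) = 0.3786 dits

The uniform distribution (where all probabilities equal 1/5) achieves the maximum entropy of log_10(5) = 0.6990 dits.

Distribution A has the highest entropy.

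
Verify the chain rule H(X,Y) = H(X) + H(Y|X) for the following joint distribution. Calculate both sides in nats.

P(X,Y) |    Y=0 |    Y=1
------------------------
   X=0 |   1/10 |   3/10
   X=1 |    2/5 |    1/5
H(X,Y) = 1.2799, H(X) = 0.6730, H(Y|X) = 0.6068 (all in nats)

Chain rule: H(X,Y) = H(X) + H(Y|X)

Left side — joint entropy directly:
H(X,Y) = -Σ p(x,y) log p(x,y) = 1.2799 nats

Right side — compute H(Y|X) from the conditional distributions:
P(X) = (2/5, 3/5), so H(X) = 0.6730 nats
H(Y|X) = Σ_x P(X=x) · H(Y|X=x):
  P(Y|X=0) = (1/4, 3/4), H(Y|X=0) = 0.5623, weight P(X=0) = 2/5
  P(Y|X=1) = (2/3, 1/3), H(Y|X=1) = 0.6365, weight P(X=1) = 3/5
H(Y|X) = 0.6068 nats

H(X) + H(Y|X) = 0.6730 + 0.6068 = 1.2799 nats

Both sides equal 1.2799 nats. ✓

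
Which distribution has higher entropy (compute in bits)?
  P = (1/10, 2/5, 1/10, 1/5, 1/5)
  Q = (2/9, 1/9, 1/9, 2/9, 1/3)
Q

Computing entropies in bits:
H(P) = 2.1219
H(Q) = 2.1972

Distribution Q has higher entropy.

Intuition: The distribution closer to uniform (more spread out) has higher entropy.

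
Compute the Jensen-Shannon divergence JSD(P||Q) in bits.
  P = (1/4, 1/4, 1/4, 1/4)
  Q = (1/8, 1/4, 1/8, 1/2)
0.0613 bits

Jensen-Shannon divergence is:
JSD(P||Q) = 0.5 × D_KL(P||M) + 0.5 × D_KL(Q||M)
where M = 0.5 × (P + Q) is the mixture distribution.

M = 0.5 × (1/4, 1/4, 1/4, 1/4) + 0.5 × (1/8, 1/4, 1/8, 1/2) = (3/16, 1/4, 3/16, 3/8)

D_KL(P||M) = 0.0613 bits
D_KL(Q||M) = 0.0613 bits

JSD(P||Q) = 0.5 × 0.0613 + 0.5 × 0.0613 = 0.0613 bits

Unlike KL divergence, JSD is symmetric and bounded: 0 ≤ JSD ≤ log(2).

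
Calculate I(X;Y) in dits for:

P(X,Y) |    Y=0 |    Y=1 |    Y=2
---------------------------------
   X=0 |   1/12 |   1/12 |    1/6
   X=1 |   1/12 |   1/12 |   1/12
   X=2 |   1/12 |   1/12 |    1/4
0.0098 dits

Mutual information: I(X;Y) = H(X) + H(Y) - H(X,Y)

Marginals:
P(X) = (1/3, 1/4, 5/12), H(X) = 0.4680 dits
P(Y) = (1/4, 1/4, 1/2), H(Y) = 0.4515 dits

Joint entropy: H(X,Y) = 0.9097 dits

I(X;Y) = 0.4680 + 0.4515 - 0.9097 = 0.0098 dits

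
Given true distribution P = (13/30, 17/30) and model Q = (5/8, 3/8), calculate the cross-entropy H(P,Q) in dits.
0.3298 dits

Cross-entropy: H(P,Q) = -Σ p(x) log q(x)

Alternatively: H(P,Q) = H(P) + D_KL(P||Q)
H(P) = 0.2972 dits
D_KL(P||Q) = 0.0327 dits

H(P,Q) = 0.2972 + 0.0327 = 0.3298 dits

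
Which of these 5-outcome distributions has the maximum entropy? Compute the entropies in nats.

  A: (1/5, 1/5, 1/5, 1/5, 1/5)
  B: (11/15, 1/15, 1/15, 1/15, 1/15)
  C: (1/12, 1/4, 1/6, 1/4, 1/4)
A

For a discrete distribution over n outcomes, entropy is maximized by the uniform distribution.

Computing entropies:
H(A) = 1.6094 nats
H(B) = 0.9496 nats
H(C) = 1.5454 nats

The uniform distribution (where all probabilities equal 1/5) achieves the maximum entropy of log_e(5) = 1.6094 nats.

Distribution A has the highest entropy.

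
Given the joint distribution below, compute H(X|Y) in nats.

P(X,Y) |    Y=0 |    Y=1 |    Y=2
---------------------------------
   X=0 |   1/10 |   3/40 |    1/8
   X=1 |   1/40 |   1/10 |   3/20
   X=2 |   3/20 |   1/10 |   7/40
1.0420 nats

Using the chain rule: H(X|Y) = H(X,Y) - H(Y)

First, compute H(X,Y) = 2.1114 nats

Marginal P(Y) = (11/40, 11/40, 9/20)
H(Y) = 1.0694 nats

H(X|Y) = H(X,Y) - H(Y) = 2.1114 - 1.0694 = 1.0420 nats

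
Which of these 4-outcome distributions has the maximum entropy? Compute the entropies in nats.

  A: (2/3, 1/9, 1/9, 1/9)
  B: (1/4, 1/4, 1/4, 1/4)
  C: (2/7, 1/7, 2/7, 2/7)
B

For a discrete distribution over n outcomes, entropy is maximized by the uniform distribution.

Computing entropies:
H(A) = 1.0027 nats
H(B) = 1.3863 nats
H(C) = 1.3518 nats

The uniform distribution (where all probabilities equal 1/4) achieves the maximum entropy of log_e(4) = 1.3863 nats.

Distribution B has the highest entropy.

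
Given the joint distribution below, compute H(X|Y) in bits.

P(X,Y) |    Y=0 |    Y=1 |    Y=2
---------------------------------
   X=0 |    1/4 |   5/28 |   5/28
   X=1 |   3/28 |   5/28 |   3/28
0.9446 bits

Using the chain rule: H(X|Y) = H(X,Y) - H(Y)

First, compute H(X,Y) = 2.5220 bits

Marginal P(Y) = (5/14, 5/14, 2/7)
H(Y) = 1.5774 bits

H(X|Y) = H(X,Y) - H(Y) = 2.5220 - 1.5774 = 0.9446 bits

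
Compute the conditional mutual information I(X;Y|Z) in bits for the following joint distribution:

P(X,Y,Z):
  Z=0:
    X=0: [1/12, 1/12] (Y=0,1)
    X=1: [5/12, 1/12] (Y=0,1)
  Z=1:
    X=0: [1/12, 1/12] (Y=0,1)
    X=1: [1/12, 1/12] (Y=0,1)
0.0492 bits

Conditional mutual information: I(X;Y|Z) = H(X|Z) + H(Y|Z) - H(X,Y|Z)

H(Z) = 0.9183
H(X,Z) = 1.7925 → H(X|Z) = 0.8742
H(Y,Z) = 1.7925 → H(Y|Z) = 0.8742
H(X,Y,Z) = 2.6175 → H(X,Y|Z) = 1.6992

I(X;Y|Z) = 0.8742 + 0.8742 - 1.6992 = 0.0492 bits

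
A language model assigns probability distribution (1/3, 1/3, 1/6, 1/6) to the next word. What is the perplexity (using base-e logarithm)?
3.7798

Perplexity is e^H (or exp(H) for natural log).

First, H = -Σ p log p = 1.3297 nats
Perplexity = e^1.3297 = 3.7798

Interpretation: The model's uncertainty is equivalent to choosing uniformly among 3.8 options.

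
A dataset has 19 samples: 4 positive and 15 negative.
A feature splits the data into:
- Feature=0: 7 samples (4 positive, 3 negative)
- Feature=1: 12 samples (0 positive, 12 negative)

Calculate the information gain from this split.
0.3795 bits

Information Gain = H(Y) - H(Y|Feature)

Before split:
P(positive) = 4/19 = 0.2105
H(Y) = 0.7425 bits

After split:
Feature=0: H = 0.9852 bits (weight = 7/19)
Feature=1: H = 0.0000 bits (weight = 12/19)
H(Y|Feature) = (7/19)×0.9852 + (12/19)×0.0000 = 0.3630 bits

Information Gain = 0.7425 - 0.3630 = 0.3795 bits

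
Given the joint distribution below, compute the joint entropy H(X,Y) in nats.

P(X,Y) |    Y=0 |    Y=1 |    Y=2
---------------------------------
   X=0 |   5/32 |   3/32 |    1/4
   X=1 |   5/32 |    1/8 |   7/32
1.7410 nats

Joint entropy is H(X,Y) = -Σ_{x,y} p(x,y) log p(x,y).

Summing over all non-zero entries:
H(X,Y) = -[5/32·log_e(5/32) + 3/32·log_e(3/32) + 1/4·log_e(1/4) + 5/32·log_e(5/32) + 1/8·log_e(1/8) + 7/32·log_e(7/32)]
H(X,Y) = 1.7410 nats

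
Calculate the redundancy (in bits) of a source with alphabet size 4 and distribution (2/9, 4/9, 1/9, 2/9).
0.1634 bits

Redundancy measures how far a source is from maximum entropy:
R = H_max - H(X)

Maximum entropy for 4 symbols: H_max = log_2(4) = 2.0000 bits
Actual entropy: H(X) = 1.8366 bits
Redundancy: R = 2.0000 - 1.8366 = 0.1634 bits

This redundancy represents potential for compression: the source could be compressed by 0.1634 bits per symbol.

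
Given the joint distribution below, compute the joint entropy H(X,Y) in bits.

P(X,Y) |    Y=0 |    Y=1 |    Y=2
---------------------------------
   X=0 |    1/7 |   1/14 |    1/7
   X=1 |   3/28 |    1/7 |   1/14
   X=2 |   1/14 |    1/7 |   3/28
3.1106 bits

Joint entropy is H(X,Y) = -Σ_{x,y} p(x,y) log p(x,y).

Summing over all non-zero entries:
H(X,Y) = -[1/7·log_2(1/7) + 1/14·log_2(1/14) + 1/7·log_2(1/7) + 3/28·log_2(3/28) + 1/7·log_2(1/7) + 1/14·log_2(1/14) + 1/14·log_2(1/14) + 1/7·log_2(1/7) + 3/28·log_2(3/28)]
H(X,Y) = 3.1106 bits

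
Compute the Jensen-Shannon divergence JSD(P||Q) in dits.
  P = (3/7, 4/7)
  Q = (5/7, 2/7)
0.0184 dits

Jensen-Shannon divergence is:
JSD(P||Q) = 0.5 × D_KL(P||M) + 0.5 × D_KL(Q||M)
where M = 0.5 × (P + Q) is the mixture distribution.

M = 0.5 × (3/7, 4/7) + 0.5 × (5/7, 2/7) = (4/7, 3/7)

D_KL(P||M) = 0.0178 dits
D_KL(Q||M) = 0.0189 dits

JSD(P||Q) = 0.5 × 0.0178 + 0.5 × 0.0189 = 0.0184 dits

Unlike KL divergence, JSD is symmetric and bounded: 0 ≤ JSD ≤ log(2).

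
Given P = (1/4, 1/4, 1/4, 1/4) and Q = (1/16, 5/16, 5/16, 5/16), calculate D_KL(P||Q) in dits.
0.0778 dits

KL divergence: D_KL(P||Q) = Σ p(x) log(p(x)/q(x))

Computing term by term:
  x=0: 1/4 × log_10[(1/4)/(1/16)] = 1/4 × 0.6021 = 0.1505
  x=1: 1/4 × log_10[(1/4)/(5/16)] = 1/4 × -0.0969 = -0.0242
  x=2: 1/4 × log_10[(1/4)/(5/16)] = 1/4 × -0.0969 = -0.0242
  x=3: 1/4 × log_10[(1/4)/(5/16)] = 1/4 × -0.0969 = -0.0242

D_KL(P||Q) = 0.0778 dits

Note: KL divergence is always non-negative and equals 0 iff P = Q.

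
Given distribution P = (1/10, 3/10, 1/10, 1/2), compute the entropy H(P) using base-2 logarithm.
1.6855 bits

Shannon entropy is H(X) = -Σ p(x) log p(x).

For P = (1/10, 3/10, 1/10, 1/2):
H = -1/10 × log_2(1/10) -3/10 × log_2(3/10) -1/10 × log_2(1/10) -1/2 × log_2(1/2)
H = 1.6855 bits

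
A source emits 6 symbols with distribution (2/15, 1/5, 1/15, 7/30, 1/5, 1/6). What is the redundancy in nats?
0.0606 nats

Redundancy measures how far a source is from maximum entropy:
R = H_max - H(X)

Maximum entropy for 6 symbols: H_max = log_e(6) = 1.7918 nats
Actual entropy: H(X) = 1.7312 nats
Redundancy: R = 1.7918 - 1.7312 = 0.0606 nats

This redundancy represents potential for compression: the source could be compressed by 0.0606 nats per symbol.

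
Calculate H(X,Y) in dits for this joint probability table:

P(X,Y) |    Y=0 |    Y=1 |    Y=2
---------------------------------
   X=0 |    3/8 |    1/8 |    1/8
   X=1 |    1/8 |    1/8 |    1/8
0.7242 dits

Joint entropy is H(X,Y) = -Σ_{x,y} p(x,y) log p(x,y).

Summing over all non-zero entries:
H(X,Y) = -[3/8·log_10(3/8) + 1/8·log_10(1/8) + 1/8·log_10(1/8) + 1/8·log_10(1/8) + 1/8·log_10(1/8) + 1/8·log_10(1/8)]
H(X,Y) = 0.7242 dits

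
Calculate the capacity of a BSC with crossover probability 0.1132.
0.4905 bits

For a binary symmetric channel (BSC) with error probability p:
Capacity C = 1 - H(p) bits per symbol

where H(p) = -p log₂(p) - (1-p) log₂(1-p) is the binary entropy function.

H(0.1132) = 0.5095 bits
C = 1 - 0.5095 = 0.4905 bits per symbol

This means we can reliably transmit up to 0.4905 bits of information per channel use.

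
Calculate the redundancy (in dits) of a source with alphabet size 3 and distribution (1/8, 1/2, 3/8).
0.0540 dits

Redundancy measures how far a source is from maximum entropy:
R = H_max - H(X)

Maximum entropy for 3 symbols: H_max = log_10(3) = 0.4771 dits
Actual entropy: H(X) = 0.4231 dits
Redundancy: R = 0.4771 - 0.4231 = 0.0540 dits

This redundancy represents potential for compression: the source could be compressed by 0.0540 dits per symbol.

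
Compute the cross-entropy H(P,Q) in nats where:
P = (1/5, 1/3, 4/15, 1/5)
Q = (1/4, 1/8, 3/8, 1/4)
1.5092 nats

Cross-entropy: H(P,Q) = -Σ p(x) log q(x)

Alternatively: H(P,Q) = H(P) + D_KL(P||Q)
H(P) = 1.3624 nats
D_KL(P||Q) = 0.1468 nats

H(P,Q) = 1.3624 + 0.1468 = 1.5092 nats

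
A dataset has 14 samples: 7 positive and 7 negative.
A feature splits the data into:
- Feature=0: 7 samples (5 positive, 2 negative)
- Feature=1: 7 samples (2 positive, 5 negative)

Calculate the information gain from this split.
0.1369 bits

Information Gain = H(Y) - H(Y|Feature)

Before split:
P(positive) = 7/14 = 0.5000
H(Y) = 1.0000 bits

After split:
Feature=0: H = 0.8631 bits (weight = 7/14)
Feature=1: H = 0.8631 bits (weight = 7/14)
H(Y|Feature) = (7/14)×0.8631 + (7/14)×0.8631 = 0.8631 bits

Information Gain = 1.0000 - 0.8631 = 0.1369 bits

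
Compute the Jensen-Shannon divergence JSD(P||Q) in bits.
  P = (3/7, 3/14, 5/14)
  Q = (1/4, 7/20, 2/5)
0.0299 bits

Jensen-Shannon divergence is:
JSD(P||Q) = 0.5 × D_KL(P||M) + 0.5 × D_KL(Q||M)
where M = 0.5 × (P + Q) is the mixture distribution.

M = 0.5 × (3/7, 3/14, 5/14) + 0.5 × (1/4, 7/20, 2/5) = (0.339286, 0.282143, 0.378571)

D_KL(P||M) = 0.0294 bits
D_KL(Q||M) = 0.0305 bits

JSD(P||Q) = 0.5 × 0.0294 + 0.5 × 0.0305 = 0.0299 bits

Unlike KL divergence, JSD is symmetric and bounded: 0 ≤ JSD ≤ log(2).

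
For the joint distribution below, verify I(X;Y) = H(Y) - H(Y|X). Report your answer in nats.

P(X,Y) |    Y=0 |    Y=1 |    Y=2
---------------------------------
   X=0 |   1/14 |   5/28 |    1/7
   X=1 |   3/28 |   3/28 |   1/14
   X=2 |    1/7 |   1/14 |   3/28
I(X;Y) = 0.0401 nats

Mutual information has multiple equivalent forms:
- I(X;Y) = H(X) - H(X|Y)
- I(X;Y) = H(Y) - H(Y|X)
- I(X;Y) = H(X) + H(Y) - H(X,Y)

Computing all quantities:
H(X) = 1.0898, H(Y) = 1.0974, H(X,Y) = 2.1471
H(X|Y) = 1.0497, H(Y|X) = 1.0573

Verification:
H(X) - H(X|Y) = 1.0898 - 1.0497 = 0.0401
H(Y) - H(Y|X) = 1.0974 - 1.0573 = 0.0401
H(X) + H(Y) - H(X,Y) = 1.0898 + 1.0974 - 2.1471 = 0.0401

All forms give I(X;Y) = 0.0401 nats. ✓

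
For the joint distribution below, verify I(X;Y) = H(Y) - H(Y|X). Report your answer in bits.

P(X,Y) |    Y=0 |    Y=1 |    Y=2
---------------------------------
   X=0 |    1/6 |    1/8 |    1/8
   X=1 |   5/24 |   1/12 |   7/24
I(X;Y) = 0.0387 bits

Mutual information has multiple equivalent forms:
- I(X;Y) = H(X) - H(X|Y)
- I(X;Y) = H(Y) - H(Y|X)
- I(X;Y) = H(X) + H(Y) - H(X,Y)

Computing all quantities:
H(X) = 0.9799, H(Y) = 1.5284, H(X,Y) = 2.4695
H(X|Y) = 0.9411, H(Y|X) = 1.4896

Verification:
H(X) - H(X|Y) = 0.9799 - 0.9411 = 0.0387
H(Y) - H(Y|X) = 1.5284 - 1.4896 = 0.0387
H(X) + H(Y) - H(X,Y) = 0.9799 + 1.5284 - 2.4695 = 0.0387

All forms give I(X;Y) = 0.0387 bits. ✓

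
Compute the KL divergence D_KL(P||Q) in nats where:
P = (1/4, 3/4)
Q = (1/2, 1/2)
0.1308 nats

KL divergence: D_KL(P||Q) = Σ p(x) log(p(x)/q(x))

Computing term by term:
  x=0: 1/4 × log_e[(1/4)/(1/2)] = 1/4 × -0.6931 = -0.1733
  x=1: 3/4 × log_e[(3/4)/(1/2)] = 3/4 × 0.4055 = 0.3041

D_KL(P||Q) = 0.1308 nats

Note: KL divergence is always non-negative and equals 0 iff P = Q.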